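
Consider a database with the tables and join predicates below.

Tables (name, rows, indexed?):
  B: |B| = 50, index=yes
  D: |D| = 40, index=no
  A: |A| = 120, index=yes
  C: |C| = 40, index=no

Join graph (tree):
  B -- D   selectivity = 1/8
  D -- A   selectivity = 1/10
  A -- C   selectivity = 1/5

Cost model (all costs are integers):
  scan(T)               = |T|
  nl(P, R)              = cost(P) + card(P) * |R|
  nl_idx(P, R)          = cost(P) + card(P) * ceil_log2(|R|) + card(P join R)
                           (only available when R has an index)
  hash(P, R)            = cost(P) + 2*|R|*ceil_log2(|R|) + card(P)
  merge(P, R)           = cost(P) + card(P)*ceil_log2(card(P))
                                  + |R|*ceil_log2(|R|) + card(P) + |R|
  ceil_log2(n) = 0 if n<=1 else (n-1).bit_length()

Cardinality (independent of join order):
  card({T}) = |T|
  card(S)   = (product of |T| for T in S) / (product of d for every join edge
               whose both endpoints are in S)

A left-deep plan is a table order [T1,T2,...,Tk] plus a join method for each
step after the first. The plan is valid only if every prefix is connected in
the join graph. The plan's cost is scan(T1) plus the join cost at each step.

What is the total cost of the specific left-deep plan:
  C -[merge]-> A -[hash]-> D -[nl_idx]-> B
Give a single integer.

step 1: scan C: cost=40, card=40
step 2: join A via merge
    card(P join A) = 40*120/(5) = 960
    cost = 40 + 40*6 + 120*7 + 40 + 120 = 1280
step 3: join D via hash
    card(P join D) = 960*40/(10) = 3840
    cost = 1280 + 2*40*6 + 960 = 2720
step 4: join B via nl_idx
    card(P join B) = 3840*50/(8) = 24000
    cost = 2720 + 3840*6 + 24000 = 49760

49760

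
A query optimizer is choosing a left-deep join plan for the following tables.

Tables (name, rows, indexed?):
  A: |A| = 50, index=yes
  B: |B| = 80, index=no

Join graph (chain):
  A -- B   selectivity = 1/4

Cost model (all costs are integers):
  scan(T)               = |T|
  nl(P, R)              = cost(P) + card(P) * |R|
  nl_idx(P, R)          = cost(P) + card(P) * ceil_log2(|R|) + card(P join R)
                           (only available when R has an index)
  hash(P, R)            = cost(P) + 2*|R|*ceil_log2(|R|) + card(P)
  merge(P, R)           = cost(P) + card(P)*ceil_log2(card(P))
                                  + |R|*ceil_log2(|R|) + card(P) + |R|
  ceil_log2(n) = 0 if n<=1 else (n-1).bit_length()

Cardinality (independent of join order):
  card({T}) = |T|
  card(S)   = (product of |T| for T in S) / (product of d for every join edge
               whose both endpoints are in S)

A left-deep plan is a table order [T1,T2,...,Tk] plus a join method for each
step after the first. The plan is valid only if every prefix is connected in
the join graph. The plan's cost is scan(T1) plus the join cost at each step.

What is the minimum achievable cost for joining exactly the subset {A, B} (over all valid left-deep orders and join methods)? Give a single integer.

Selinger DP over subsets of {A,B}:
  {A}: scan cost=50, card=50
  {B}: scan cost=80, card=80
  {AB}: card=1000; try (A,hash)→760, (B,merge)→1040, (A,merge)→1070, (B,hash)→1220, (A,nl_idx)→1560, (B,nl)→4050 …(+1); best=760 via (A,hash)

760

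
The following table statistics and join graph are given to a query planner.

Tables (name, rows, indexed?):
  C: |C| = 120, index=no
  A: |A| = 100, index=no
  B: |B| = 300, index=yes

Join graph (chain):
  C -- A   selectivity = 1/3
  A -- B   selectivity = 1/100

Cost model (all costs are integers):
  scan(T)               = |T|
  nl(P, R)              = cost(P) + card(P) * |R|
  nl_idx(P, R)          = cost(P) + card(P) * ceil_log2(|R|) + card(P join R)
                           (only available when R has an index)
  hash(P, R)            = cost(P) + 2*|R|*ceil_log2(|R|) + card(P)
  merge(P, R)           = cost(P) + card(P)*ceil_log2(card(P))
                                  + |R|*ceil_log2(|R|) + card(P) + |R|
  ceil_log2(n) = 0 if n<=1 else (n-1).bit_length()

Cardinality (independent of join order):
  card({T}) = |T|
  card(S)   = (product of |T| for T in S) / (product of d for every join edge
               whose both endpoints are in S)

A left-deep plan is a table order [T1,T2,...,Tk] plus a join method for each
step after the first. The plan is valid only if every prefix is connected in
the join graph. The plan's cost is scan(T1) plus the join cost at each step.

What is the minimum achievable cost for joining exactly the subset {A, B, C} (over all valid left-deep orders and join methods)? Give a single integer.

Selinger DP over subsets of {A,B,C}:
  {C}: scan cost=120, card=120
  {A}: scan cost=100, card=100
  {B}: scan cost=300, card=300
  {AC}: card=4000; try (A,hash)→1640, (C,merge)→1860, (C,hash)→1880, (A,merge)→1880, (C,nl)→12100, (A,nl)→12120; best=1640 via (A,hash)
  {AB}: card=300; try (B,nl_idx)→1300, (A,hash)→2000, (B,merge)→3900, (A,merge)→4100, (B,hash)→5600, (B,nl)→30100 …(+1); best=1300 via (B,nl_idx)
  {ABC}: card=12000; try (C,hash)→3280, (C,merge)→5260, (B,hash)→11040, (C,nl)→37300, (B,nl_idx)→49640, (B,merge)→56640 …(+1); best=3280 via (C,hash)

3280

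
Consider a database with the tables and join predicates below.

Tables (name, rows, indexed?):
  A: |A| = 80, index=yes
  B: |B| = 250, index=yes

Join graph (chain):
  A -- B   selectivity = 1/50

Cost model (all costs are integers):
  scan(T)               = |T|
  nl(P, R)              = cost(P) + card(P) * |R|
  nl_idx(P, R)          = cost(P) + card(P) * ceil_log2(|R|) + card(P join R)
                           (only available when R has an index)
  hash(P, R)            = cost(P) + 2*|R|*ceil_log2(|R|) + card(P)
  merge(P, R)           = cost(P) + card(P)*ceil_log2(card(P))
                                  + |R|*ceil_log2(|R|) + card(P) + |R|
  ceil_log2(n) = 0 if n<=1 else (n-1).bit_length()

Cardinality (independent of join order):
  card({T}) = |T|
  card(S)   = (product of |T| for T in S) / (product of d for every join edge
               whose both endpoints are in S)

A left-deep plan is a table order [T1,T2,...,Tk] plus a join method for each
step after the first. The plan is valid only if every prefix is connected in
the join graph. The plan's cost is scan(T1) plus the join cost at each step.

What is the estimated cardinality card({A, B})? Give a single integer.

Tables in S: A(80), B(250)
Edges inside S: A-B(d=50)
numerator = 80 * 250 = 20000
denominator = 50 = 50
card(S) = 20000 / 50 = 400

400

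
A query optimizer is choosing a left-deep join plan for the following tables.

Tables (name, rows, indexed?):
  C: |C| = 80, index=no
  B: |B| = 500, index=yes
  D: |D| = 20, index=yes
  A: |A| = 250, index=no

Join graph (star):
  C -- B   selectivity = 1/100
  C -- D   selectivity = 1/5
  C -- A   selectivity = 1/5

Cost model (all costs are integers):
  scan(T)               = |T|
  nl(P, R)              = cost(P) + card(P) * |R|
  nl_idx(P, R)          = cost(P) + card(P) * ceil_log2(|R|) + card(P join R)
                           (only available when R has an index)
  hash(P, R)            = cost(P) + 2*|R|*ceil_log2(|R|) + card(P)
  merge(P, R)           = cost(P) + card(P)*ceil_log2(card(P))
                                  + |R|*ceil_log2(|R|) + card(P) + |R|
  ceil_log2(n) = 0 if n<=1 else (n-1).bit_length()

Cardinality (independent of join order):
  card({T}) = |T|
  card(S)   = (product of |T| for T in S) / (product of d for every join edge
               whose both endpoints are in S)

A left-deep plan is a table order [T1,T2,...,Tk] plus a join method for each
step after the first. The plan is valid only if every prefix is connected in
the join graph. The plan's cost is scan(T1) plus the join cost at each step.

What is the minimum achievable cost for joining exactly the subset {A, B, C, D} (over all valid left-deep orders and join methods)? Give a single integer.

7400

Selinger DP over subsets of {A,B,C,D}:
  {C}: scan cost=80, card=80
  {B}: scan cost=500, card=500
  {D}: scan cost=20, card=20
  {A}: scan cost=250, card=250
  {BC}: card=400; try (B,nl_idx)→1200, (C,hash)→2120, (B,merge)→5720, (C,merge)→6140, (B,hash)→9160, (B,nl)→40080 …(+1); best=1200 via (B,nl_idx)
  {CD}: card=320; try (D,hash)→360, (C,merge)→780, (D,nl_idx)→800, (D,merge)→840, (C,hash)→1160, (C,nl)→1620 …(+1); best=360 via (D,hash)
  {AC}: card=4000; try (C,hash)→1620, (A,merge)→2970, (C,merge)→3140, (A,hash)→4160, (A,nl)→20080, (C,nl)→20250; best=1620 via (C,hash)
  {BCD}: card=1600; try (D,hash)→1800, (D,nl_idx)→4800, (B,nl_idx)→4840, (D,merge)→5320, (B,merge)→8560, (D,nl)→9200 …(+2); best=1800 via (D,hash)
  {ABC}: card=20000; try (A,hash)→5600, (A,merge)→7450, (B,hash)→14620, (B,nl_idx)→57620, (B,merge)→58620, (A,nl)→101200 …(+1); best=5600 via (A,hash)
  {ACD}: card=16000; try (A,hash)→4680, (A,merge)→5810, (D,hash)→5820, (D,nl_idx)→37620, (D,merge)→53740, (A,nl)→80360 …(+1); best=4680 via (A,hash)
  {ABCD}: card=80000; try (A,hash)→7400, (A,merge)→23250, (D,hash)→25800, (B,hash)→29680, (D,nl_idx)→185600, (B,nl_idx)→228680 …(+5); best=7400 via (A,hash)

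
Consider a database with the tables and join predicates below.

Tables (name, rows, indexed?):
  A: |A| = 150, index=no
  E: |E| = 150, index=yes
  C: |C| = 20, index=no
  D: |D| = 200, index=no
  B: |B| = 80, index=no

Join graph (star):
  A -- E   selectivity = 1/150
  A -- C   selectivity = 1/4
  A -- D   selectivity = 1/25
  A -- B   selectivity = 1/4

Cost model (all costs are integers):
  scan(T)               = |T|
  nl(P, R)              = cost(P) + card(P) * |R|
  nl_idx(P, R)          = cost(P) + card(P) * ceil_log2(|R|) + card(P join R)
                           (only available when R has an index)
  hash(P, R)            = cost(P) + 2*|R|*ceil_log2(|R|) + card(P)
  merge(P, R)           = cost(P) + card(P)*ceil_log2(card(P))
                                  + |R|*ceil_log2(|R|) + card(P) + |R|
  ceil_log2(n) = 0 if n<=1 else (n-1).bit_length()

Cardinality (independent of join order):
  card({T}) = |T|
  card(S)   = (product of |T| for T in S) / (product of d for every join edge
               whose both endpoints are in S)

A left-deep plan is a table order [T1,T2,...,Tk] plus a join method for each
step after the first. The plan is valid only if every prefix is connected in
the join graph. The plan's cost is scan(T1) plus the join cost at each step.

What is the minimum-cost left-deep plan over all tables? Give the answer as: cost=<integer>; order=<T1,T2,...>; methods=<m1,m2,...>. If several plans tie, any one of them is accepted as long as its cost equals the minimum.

cost=12920; order=A,E,C,D,B; methods=nl_idx,hash,hash,hash

Selinger DP (subsets sized 1..n):
  {A}: scan cost=150, card=150
  {E}: scan cost=150, card=150
  {C}: scan cost=20, card=20
  {D}: scan cost=200, card=200
  {B}: scan cost=80, card=80
  {AE}: card=150; try (E,nl_idx)→1500, (E,hash)→2700, (A,hash)→2700, (E,merge)→2850, (A,merge)→2850, (E,nl)→22650 …(+1); best=1500 via (E,nl_idx)
  {AC}: card=750; try (C,hash)→500, (A,merge)→1490, (C,merge)→1620, (A,hash)→2440, (A,nl)→3020, (C,nl)→3150; best=500 via (C,hash)
  {AD}: card=1200; try (A,hash)→2800, (D,merge)→3300, (A,merge)→3350, (D,hash)→3500, (D,nl)→30150, (A,nl)→30200; best=2800 via (A,hash)
  {AB}: card=3000; try (B,hash)→1420, (A,merge)→2070, (B,merge)→2140, (A,hash)→2560, (A,nl)→12080, (B,nl)→12150; best=1420 via (B,hash)
  {ACE}: card=750; try (C,hash)→1850, (C,merge)→2970, (E,hash)→3650, (C,nl)→4500, (E,nl_idx)→7250, (E,merge)→10100 …(+1); best=1850 via (C,hash)
  {ADE}: card=1200; try (D,merge)→4650, (D,hash)→4850, (E,hash)→6400, (E,nl_idx)→13600, (E,merge)→18550, (D,nl)→31500 …(+1); best=4650 via (D,merge)
  {ABE}: card=3000; try (B,hash)→2770, (B,merge)→3490, (E,hash)→6820, (B,nl)→13500, (E,nl_idx)→28420, (E,merge)→41770 …(+1); best=2770 via (B,hash)
  {ACD}: card=6000; try (C,hash)→4200, (D,hash)→4450, (D,merge)→10550, (C,merge)→17320, (C,nl)→26800, (D,nl)→150500; best=4200 via (C,hash)
  {ABC}: card=15000; try (B,hash)→2370, (C,hash)→4620, (B,merge)→9390, (C,merge)→40540, (B,nl)→60500, (C,nl)→61420; best=2370 via (B,hash)
  {ABD}: card=24000; try (B,hash)→5120, (D,hash)→7620, (B,merge)→17840, (D,merge)→42220, (B,nl)→98800, (D,nl)→601420; best=5120 via (B,hash)
  {ACDE}: card=6000; try (D,hash)→5800, (C,hash)→6050, (D,merge)→11900, (E,hash)→12600, (C,merge)→19170, (C,nl)→28650 …(+4); best=5800 via (D,hash)
  {ABCE}: card=15000; try (B,hash)→3720, (C,hash)→5970, (B,merge)→10740, (E,hash)→19770, (C,merge)→41890, (B,nl)→61850 …(+4); best=3720 via (B,hash)
  {ABDE}: card=24000; try (B,hash)→6970, (D,hash)→8970, (B,merge)→19690, (E,hash)→31520, (D,merge)→43570, (B,nl)→100650 …(+4); best=6970 via (B,hash)
  {ABCD}: card=120000; try (B,hash)→11320, (D,hash)→20570, (C,hash)→29320, (B,merge)→88840, (D,merge)→229170, (C,merge)→389240 …(+3); best=11320 via (B,hash)
  {ABCDE}: card=120000; try (B,hash)→12920, (D,hash)→21920, (C,hash)→31170, (B,merge)→90440, (E,hash)→133720, (D,merge)→230520 …(+7); best=12920 via (B,hash)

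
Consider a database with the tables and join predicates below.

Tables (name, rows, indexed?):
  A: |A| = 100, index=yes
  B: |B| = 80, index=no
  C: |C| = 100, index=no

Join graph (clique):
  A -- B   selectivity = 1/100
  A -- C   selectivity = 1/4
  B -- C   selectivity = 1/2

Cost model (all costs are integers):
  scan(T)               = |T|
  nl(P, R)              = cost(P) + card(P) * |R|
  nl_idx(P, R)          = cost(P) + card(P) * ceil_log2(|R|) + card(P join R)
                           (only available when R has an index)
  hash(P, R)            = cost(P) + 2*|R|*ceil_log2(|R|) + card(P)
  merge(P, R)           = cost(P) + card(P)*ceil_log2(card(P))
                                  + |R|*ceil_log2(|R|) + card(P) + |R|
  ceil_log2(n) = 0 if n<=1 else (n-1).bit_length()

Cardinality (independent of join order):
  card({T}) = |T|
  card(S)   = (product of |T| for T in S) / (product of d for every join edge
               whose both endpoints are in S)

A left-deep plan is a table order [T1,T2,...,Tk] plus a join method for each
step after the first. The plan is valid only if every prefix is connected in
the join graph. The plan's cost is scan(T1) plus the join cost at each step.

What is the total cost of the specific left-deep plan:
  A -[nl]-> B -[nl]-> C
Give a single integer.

16100

step 1: scan A: cost=100, card=100
step 2: join B via nl
    card(P join B) = 100*80/(100) = 80
    cost = 100 + 100*80 = 8100
step 3: join C via nl
    card(P join C) = 80*100/(4*2) = 1000
    cost = 8100 + 80*100 = 16100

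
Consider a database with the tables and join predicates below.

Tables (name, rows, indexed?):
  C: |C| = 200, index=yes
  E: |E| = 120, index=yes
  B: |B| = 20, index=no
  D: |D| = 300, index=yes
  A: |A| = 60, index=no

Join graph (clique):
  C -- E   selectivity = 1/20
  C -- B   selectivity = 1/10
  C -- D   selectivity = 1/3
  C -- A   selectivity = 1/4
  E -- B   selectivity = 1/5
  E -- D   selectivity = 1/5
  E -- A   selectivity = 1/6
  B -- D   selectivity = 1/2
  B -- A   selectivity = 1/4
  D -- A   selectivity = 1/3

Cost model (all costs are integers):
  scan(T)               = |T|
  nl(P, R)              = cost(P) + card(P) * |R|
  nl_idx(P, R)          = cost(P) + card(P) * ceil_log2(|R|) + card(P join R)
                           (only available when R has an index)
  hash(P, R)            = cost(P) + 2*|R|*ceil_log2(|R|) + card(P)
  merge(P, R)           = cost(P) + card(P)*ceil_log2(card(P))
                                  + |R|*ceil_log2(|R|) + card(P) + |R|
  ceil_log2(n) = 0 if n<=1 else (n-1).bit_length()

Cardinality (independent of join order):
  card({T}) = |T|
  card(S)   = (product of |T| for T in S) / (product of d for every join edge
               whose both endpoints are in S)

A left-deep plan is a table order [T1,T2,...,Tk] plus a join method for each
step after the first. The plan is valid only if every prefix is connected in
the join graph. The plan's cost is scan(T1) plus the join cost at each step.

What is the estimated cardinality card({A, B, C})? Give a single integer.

Tables in S: A(60), B(20), C(200)
Edges inside S: C-B(d=10), C-A(d=4), B-A(d=4)
numerator = 60 * 20 * 200 = 240000
denominator = 10 * 4 * 4 = 160
card(S) = 240000 / 160 = 1500

1500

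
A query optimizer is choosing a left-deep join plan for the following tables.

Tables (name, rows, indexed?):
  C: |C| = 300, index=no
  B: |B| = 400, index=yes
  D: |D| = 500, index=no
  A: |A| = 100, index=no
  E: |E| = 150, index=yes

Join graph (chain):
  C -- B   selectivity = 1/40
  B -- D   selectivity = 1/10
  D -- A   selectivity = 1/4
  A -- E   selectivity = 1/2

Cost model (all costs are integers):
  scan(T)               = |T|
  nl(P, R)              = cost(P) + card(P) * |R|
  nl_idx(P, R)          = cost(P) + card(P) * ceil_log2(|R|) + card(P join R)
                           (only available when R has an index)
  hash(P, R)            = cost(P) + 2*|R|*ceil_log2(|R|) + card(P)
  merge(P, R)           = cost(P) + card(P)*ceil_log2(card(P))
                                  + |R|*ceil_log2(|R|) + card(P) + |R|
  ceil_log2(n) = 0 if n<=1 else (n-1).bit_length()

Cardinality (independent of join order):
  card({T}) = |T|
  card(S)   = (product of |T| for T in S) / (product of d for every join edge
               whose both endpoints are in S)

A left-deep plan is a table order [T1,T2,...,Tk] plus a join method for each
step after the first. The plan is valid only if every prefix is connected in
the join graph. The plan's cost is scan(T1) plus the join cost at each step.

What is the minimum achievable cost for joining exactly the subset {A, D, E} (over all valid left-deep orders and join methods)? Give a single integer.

Selinger DP over subsets of {A,D,E}:
  {D}: scan cost=500, card=500
  {A}: scan cost=100, card=100
  {E}: scan cost=150, card=150
  {AD}: card=12500; try (A,hash)→2400, (D,merge)→5900, (A,merge)→6300, (D,hash)→9200, (D,nl)→50100, (A,nl)→50500; best=2400 via (A,hash)
  {AE}: card=7500; try (A,hash)→1700, (E,merge)→2250, (A,merge)→2300, (E,hash)→2600, (E,nl_idx)→8400, (E,nl)→15100 …(+1); best=1700 via (A,hash)
  {ADE}: card=937500; try (E,hash)→17300, (D,hash)→18200, (D,merge)→111700, (E,merge)→191250, (E,nl_idx)→1039900, (E,nl)→1877400 …(+1); best=17300 via (E,hash)

17300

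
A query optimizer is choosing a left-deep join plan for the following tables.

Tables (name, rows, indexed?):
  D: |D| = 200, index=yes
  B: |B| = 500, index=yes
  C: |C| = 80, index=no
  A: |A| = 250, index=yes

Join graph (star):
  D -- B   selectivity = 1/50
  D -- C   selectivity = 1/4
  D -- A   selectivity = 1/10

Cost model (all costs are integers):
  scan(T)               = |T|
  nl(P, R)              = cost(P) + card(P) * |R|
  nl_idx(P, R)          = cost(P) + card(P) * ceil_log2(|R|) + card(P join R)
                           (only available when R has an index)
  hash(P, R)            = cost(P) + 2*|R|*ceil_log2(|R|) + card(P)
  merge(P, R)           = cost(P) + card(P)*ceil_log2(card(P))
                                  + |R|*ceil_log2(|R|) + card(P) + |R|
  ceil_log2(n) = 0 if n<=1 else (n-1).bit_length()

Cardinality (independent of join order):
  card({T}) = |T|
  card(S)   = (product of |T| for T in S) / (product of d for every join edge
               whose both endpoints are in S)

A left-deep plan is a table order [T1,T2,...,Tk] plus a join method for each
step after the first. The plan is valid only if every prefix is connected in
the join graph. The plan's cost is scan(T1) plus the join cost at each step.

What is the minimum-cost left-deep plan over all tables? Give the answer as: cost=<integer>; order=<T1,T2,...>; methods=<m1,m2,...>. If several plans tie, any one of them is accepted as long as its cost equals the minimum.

Selinger DP (subsets sized 1..n):
  {D}: scan cost=200, card=200
  {B}: scan cost=500, card=500
  {C}: scan cost=80, card=80
  {A}: scan cost=250, card=250
  {BD}: card=2000; try (B,nl_idx)→4000, (D,hash)→4200, (D,nl_idx)→6500, (B,merge)→7000, (D,merge)→7300, (B,hash)→9400 …(+2); best=4000 via (B,nl_idx)
  {CD}: card=4000; try (C,hash)→1520, (D,merge)→2520, (C,merge)→2640, (D,hash)→3360, (D,nl_idx)→4720, (D,nl)→16080 …(+1); best=1520 via (C,hash)
  {AD}: card=5000; try (D,hash)→3700, (A,merge)→4250, (D,merge)→4300, (A,hash)→4400, (A,nl_idx)→6800, (D,nl_idx)→7250 …(+2); best=3700 via (D,hash)
  {BCD}: card=40000; try (C,hash)→7120, (B,hash)→14520, (C,merge)→28640, (B,merge)→58520, (B,nl_idx)→77520, (C,nl)→164000 …(+1); best=7120 via (C,hash)
  {ABD}: card=50000; try (A,hash)→10000, (B,hash)→17700, (A,merge)→30250, (A,nl_idx)→70000, (B,merge)→78700, (B,nl_idx)→98700 …(+2); best=10000 via (A,hash)
  {ACD}: card=100000; try (A,hash)→9520, (C,hash)→9820, (A,merge)→55770, (C,merge)→74340, (A,nl_idx)→133520, (C,nl)→403700 …(+1); best=9520 via (A,hash)
  {ABCD}: card=1000000; try (A,hash)→51120, (C,hash)→61120, (B,hash)→118520, (A,merge)→689370, (C,merge)→860640, (A,nl_idx)→1327120 …(+5); best=51120 via (A,hash)

cost=51120; order=D,B,C,A; methods=nl_idx,hash,hash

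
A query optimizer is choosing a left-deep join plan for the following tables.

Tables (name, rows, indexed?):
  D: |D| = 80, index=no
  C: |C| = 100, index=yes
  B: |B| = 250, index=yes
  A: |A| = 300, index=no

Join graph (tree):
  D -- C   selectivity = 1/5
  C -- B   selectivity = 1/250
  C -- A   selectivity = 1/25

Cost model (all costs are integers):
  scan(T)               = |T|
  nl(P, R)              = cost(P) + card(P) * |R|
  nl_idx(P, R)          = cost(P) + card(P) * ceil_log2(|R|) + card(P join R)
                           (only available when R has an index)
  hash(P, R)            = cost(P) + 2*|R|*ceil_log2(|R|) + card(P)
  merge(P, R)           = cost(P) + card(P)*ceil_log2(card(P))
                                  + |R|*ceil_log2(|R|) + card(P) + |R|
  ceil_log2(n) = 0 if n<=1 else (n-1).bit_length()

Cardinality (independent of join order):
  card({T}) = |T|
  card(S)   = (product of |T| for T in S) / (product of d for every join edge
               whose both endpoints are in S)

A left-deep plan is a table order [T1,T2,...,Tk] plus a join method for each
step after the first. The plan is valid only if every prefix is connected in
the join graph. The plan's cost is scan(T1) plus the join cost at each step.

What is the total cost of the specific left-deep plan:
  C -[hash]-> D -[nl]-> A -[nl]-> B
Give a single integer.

step 1: scan C: cost=100, card=100
step 2: join D via hash
    card(P join D) = 100*80/(5) = 1600
    cost = 100 + 2*80*7 + 100 = 1320
step 3: join A via nl
    card(P join A) = 1600*300/(25) = 19200
    cost = 1320 + 1600*300 = 481320
step 4: join B via nl
    card(P join B) = 19200*250/(250) = 19200
    cost = 481320 + 19200*250 = 5281320

5281320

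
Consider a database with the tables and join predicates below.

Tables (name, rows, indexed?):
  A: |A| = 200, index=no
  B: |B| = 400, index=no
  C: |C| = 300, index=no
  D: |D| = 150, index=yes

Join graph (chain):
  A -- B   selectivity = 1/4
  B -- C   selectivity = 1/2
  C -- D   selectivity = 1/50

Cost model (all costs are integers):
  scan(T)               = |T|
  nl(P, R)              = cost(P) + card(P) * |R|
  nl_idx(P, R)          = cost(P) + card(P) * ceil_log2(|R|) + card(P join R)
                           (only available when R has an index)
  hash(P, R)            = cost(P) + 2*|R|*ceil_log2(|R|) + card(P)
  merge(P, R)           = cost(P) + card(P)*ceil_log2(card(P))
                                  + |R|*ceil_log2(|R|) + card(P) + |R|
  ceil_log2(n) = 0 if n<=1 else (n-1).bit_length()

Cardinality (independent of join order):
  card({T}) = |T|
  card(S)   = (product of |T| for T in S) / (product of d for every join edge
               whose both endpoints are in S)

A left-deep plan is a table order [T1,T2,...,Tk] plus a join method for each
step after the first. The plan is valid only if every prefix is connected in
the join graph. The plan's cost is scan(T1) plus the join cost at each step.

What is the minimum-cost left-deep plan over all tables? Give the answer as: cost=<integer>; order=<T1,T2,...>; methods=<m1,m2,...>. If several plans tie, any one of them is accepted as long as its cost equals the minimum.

Selinger DP (subsets sized 1..n):
  {A}: scan cost=200, card=200
  {B}: scan cost=400, card=400
  {C}: scan cost=300, card=300
  {D}: scan cost=150, card=150
  {AB}: card=20000; try (A,hash)→4000, (B,merge)→6000, (A,merge)→6200, (B,hash)→7600, (B,nl)→80200, (A,nl)→80400; best=4000 via (A,hash)
  {BC}: card=60000; try (C,hash)→6200, (B,merge)→7300, (C,merge)→7400, (B,hash)→7800, (B,nl)→120300, (C,nl)→120400; best=6200 via (C,hash)
  {CD}: card=900; try (D,hash)→3000, (D,nl_idx)→3600, (C,merge)→4500, (D,merge)→4650, (C,hash)→5700, (C,nl)→45150 …(+1); best=3000 via (D,hash)
  {ABC}: card=3000000; try (C,hash)→29400, (A,hash)→69400, (C,merge)→327000, (A,merge)→1028000, (C,nl)→6004000, (A,nl)→12006200; best=29400 via (C,hash)
  {BCD}: card=180000; try (B,hash)→11100, (B,merge)→16900, (D,hash)→68600, (B,nl)→363000, (D,nl_idx)→666200, (D,merge)→1027550 …(+1); best=11100 via (B,hash)
  {ABCD}: card=9000000; try (A,hash)→194300, (D,hash)→3031800, (A,merge)→3432900, (D,nl_idx)→33029400, (A,nl)→36011100, (D,merge)→69030750 …(+1); best=194300 via (A,hash)

cost=194300; order=C,D,B,A; methods=hash,hash,hash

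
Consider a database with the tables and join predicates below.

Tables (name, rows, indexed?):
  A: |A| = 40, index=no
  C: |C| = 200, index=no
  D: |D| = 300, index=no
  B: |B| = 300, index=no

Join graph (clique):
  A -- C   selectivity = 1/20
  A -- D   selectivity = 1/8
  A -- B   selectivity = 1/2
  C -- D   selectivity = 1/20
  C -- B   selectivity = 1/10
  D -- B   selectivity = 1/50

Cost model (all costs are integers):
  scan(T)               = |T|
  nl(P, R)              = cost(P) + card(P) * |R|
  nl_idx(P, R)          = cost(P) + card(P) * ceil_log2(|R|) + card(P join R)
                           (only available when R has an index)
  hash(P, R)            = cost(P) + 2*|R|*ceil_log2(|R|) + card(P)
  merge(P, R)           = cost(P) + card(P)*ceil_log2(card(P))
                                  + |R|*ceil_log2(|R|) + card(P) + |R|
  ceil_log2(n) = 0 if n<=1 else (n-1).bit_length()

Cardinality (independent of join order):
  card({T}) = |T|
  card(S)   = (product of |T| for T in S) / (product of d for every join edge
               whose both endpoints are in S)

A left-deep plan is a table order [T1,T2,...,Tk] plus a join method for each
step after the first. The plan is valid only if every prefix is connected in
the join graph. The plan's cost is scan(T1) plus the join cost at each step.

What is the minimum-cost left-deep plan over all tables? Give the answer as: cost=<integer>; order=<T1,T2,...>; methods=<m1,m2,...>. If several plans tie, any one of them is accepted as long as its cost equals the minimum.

cost=11930; order=D,A,C,B; methods=hash,hash,hash

Selinger DP (subsets sized 1..n):
  {A}: scan cost=40, card=40
  {C}: scan cost=200, card=200
  {D}: scan cost=300, card=300
  {B}: scan cost=300, card=300
  {AC}: card=400; try (A,hash)→880, (C,merge)→2120, (A,merge)→2280, (C,hash)→3280, (C,nl)→8040, (A,nl)→8200; best=880 via (A,hash)
  {AD}: card=1500; try (A,hash)→1080, (D,merge)→3320, (A,merge)→3580, (D,hash)→5480, (D,nl)→12040, (A,nl)→12300; best=1080 via (A,hash)
  {AB}: card=6000; try (A,hash)→1080, (B,merge)→3320, (A,merge)→3580, (B,hash)→5480, (B,nl)→12040, (A,nl)→12300; best=1080 via (A,hash)
  {CD}: card=3000; try (C,hash)→3800, (D,merge)→5000, (C,merge)→5100, (D,hash)→5800, (D,nl)→60200, (C,nl)→60300; best=3800 via (C,hash)
  {BC}: card=6000; try (C,hash)→3800, (B,merge)→5000, (C,merge)→5100, (B,hash)→5800, (B,nl)→60200, (C,nl)→60300; best=3800 via (C,hash)
  {BD}: card=1800; try (D,hash)→6000, (B,hash)→6000, (D,merge)→6300, (B,merge)→6300, (D,nl)→90300, (B,nl)→90300; best=6000 via (D,hash)
  {ACD}: card=750; try (C,hash)→5780, (D,hash)→6680, (A,hash)→7280, (D,merge)→7880, (C,merge)→20880, (A,merge)→43080 …(+3); best=5780 via (C,hash)
  {ABC}: card=6000; try (B,hash)→6680, (B,merge)→7880, (C,hash)→10280, (A,hash)→10280, (C,merge)→86880, (A,merge)→88080 …(+3); best=6680 via (B,hash)
  {ABD}: card=4500; try (B,hash)→7980, (A,hash)→8280, (D,hash)→12480, (B,merge)→22080, (A,merge)→27880, (A,nl)→78000 …(+3); best=7980 via (B,hash)
  {BCD}: card=1800; try (C,hash)→11000, (B,hash)→12200, (D,hash)→15200, (C,merge)→29400, (B,merge)→45800, (D,merge)→90800 …(+3); best=11000 via (C,hash)
  {ABCD}: card=225; try (B,hash)→11930, (A,hash)→13280, (C,hash)→15680, (B,merge)→17030, (D,hash)→18080, (A,merge)→32880 …(+6); best=11930 via (B,hash)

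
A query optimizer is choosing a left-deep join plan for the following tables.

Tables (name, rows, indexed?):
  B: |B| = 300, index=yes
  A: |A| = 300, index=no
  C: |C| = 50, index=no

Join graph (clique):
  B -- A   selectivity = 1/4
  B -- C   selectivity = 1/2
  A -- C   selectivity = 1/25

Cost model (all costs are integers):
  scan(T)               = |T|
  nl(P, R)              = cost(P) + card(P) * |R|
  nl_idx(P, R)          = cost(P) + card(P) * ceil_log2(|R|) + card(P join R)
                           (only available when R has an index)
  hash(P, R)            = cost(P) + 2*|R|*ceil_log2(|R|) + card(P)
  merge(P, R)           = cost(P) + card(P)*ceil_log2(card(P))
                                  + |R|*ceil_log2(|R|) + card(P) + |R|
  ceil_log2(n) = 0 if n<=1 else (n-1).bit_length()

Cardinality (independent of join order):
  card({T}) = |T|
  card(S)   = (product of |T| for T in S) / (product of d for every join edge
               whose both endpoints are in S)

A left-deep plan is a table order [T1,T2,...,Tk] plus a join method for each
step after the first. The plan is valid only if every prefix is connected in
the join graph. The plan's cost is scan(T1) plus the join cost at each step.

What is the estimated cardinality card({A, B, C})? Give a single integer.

Tables in S: A(300), B(300), C(50)
Edges inside S: B-A(d=4), B-C(d=2), A-C(d=25)
numerator = 300 * 300 * 50 = 4500000
denominator = 4 * 2 * 25 = 200
card(S) = 4500000 / 200 = 22500

22500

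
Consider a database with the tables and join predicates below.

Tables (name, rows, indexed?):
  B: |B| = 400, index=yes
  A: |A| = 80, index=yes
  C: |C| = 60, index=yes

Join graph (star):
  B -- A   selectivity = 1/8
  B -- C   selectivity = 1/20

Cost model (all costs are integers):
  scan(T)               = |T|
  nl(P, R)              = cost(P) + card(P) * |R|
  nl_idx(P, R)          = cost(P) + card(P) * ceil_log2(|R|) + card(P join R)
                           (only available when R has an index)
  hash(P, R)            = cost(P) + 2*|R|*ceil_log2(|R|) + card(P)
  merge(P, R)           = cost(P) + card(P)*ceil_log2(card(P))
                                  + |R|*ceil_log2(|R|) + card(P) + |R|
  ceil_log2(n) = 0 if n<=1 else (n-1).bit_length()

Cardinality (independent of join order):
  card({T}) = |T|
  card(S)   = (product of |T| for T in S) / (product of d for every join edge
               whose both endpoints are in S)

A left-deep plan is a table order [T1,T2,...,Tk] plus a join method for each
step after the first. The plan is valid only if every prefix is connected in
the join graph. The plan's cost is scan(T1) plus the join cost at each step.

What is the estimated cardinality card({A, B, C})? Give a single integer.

12000

Tables in S: A(80), B(400), C(60)
Edges inside S: B-A(d=8), B-C(d=20)
numerator = 80 * 400 * 60 = 1920000
denominator = 8 * 20 = 160
card(S) = 1920000 / 160 = 12000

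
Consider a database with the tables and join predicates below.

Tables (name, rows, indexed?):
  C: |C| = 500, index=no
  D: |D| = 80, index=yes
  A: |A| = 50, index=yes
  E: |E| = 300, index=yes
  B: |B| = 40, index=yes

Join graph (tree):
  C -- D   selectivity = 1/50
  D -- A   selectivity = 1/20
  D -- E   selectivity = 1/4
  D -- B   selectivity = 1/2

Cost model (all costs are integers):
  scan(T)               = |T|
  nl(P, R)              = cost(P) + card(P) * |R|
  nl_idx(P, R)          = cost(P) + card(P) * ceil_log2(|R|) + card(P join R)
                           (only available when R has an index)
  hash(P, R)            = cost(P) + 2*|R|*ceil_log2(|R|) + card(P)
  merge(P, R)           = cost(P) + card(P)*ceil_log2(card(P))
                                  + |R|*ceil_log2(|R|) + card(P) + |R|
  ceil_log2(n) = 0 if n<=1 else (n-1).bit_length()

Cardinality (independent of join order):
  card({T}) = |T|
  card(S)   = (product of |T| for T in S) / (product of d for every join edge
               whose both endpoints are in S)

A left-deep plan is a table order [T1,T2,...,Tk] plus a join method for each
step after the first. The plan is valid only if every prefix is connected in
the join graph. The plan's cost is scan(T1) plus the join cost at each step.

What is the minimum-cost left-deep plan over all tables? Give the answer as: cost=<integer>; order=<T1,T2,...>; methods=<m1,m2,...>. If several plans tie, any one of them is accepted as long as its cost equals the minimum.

Selinger DP (subsets sized 1..n):
  {C}: scan cost=500, card=500
  {D}: scan cost=80, card=80
  {A}: scan cost=50, card=50
  {E}: scan cost=300, card=300
  {B}: scan cost=40, card=40
  {CD}: card=800; try (D,hash)→2120, (D,nl_idx)→4800, (C,merge)→5720, (D,merge)→6140, (C,hash)→9160, (C,nl)→40080 …(+1); best=2120 via (D,hash)
  {AD}: card=200; try (D,nl_idx)→600, (A,hash)→760, (A,nl_idx)→760, (D,merge)→1040, (A,merge)→1070, (D,hash)→1220 …(+2); best=600 via (D,nl_idx)
  {DE}: card=6000; try (D,hash)→1720, (E,merge)→3720, (D,merge)→3940, (E,hash)→5560, (E,nl_idx)→6800, (D,nl_idx)→8400 …(+2); best=1720 via (D,hash)
  {BD}: card=1600; try (B,hash)→640, (D,merge)→960, (B,merge)→1000, (D,hash)→1200, (D,nl_idx)→1920, (B,nl_idx)→2160 …(+2); best=640 via (B,hash)
  {ACD}: card=2000; try (A,hash)→3520, (C,merge)→7400, (A,nl_idx)→8920, (C,hash)→9800, (A,merge)→11270, (A,nl)→42120 …(+1); best=3520 via (A,hash)
  {CDE}: card=60000; try (E,hash)→8320, (E,merge)→13920, (C,hash)→16720, (E,nl_idx)→69320, (C,merge)→90720, (E,nl)→242120 …(+1); best=8320 via (E,hash)
  {BCD}: card=16000; try (B,hash)→3400, (B,merge)→11200, (C,hash)→11240, (B,nl_idx)→22920, (C,merge)→24840, (B,nl)→34120 …(+1); best=3400 via (B,hash)
  {ADE}: card=15000; try (E,merge)→5400, (E,hash)→6200, (A,hash)→8320, (E,nl_idx)→17400, (A,nl_idx)→52720, (E,nl)→60600 …(+2); best=5400 via (E,merge)
  {ABD}: card=4000; try (B,hash)→1280, (B,merge)→2680, (A,hash)→2840, (B,nl_idx)→5800, (B,nl)→8600, (A,nl_idx)→14240 …(+2); best=1280 via (B,hash)
  {BDE}: card=120000; try (E,hash)→7640, (B,hash)→8200, (E,merge)→22840, (B,merge)→86000, (E,nl_idx)→135040, (B,nl_idx)→157720 …(+2); best=7640 via (E,hash)
  {ACDE}: card=150000; try (E,hash)→10920, (C,hash)→29400, (E,merge)→30520, (A,hash)→68920, (E,nl_idx)→171520, (C,merge)→235400 …(+5); best=10920 via (E,hash)
  {ABCD}: card=40000; try (B,hash)→6000, (C,hash)→14280, (A,hash)→20000, (B,merge)→27800, (B,nl_idx)→55520, (C,merge)→58280 …(+5); best=6000 via (B,hash)
  {BCDE}: card=1200000; try (E,hash)→24800, (B,hash)→68800, (C,hash)→136640, (E,merge)→246400, (B,merge)→1028600, (E,nl_idx)→1347400 …(+5); best=24800 via (E,hash)
  {ABDE}: card=300000; try (E,hash)→10680, (B,hash)→20880, (E,merge)→56280, (A,hash)→128240, (B,merge)→230680, (E,nl_idx)→337280 …(+6); best=10680 via (E,hash)
  {ABCDE}: card=3000000; try (E,hash)→51400, (B,hash)→161400, (C,hash)→319680, (E,merge)→689000, (A,hash)→1225400, (B,merge)→2861200 …(+9); best=51400 via (E,hash)

cost=51400; order=C,D,A,B,E; methods=hash,hash,hash,hash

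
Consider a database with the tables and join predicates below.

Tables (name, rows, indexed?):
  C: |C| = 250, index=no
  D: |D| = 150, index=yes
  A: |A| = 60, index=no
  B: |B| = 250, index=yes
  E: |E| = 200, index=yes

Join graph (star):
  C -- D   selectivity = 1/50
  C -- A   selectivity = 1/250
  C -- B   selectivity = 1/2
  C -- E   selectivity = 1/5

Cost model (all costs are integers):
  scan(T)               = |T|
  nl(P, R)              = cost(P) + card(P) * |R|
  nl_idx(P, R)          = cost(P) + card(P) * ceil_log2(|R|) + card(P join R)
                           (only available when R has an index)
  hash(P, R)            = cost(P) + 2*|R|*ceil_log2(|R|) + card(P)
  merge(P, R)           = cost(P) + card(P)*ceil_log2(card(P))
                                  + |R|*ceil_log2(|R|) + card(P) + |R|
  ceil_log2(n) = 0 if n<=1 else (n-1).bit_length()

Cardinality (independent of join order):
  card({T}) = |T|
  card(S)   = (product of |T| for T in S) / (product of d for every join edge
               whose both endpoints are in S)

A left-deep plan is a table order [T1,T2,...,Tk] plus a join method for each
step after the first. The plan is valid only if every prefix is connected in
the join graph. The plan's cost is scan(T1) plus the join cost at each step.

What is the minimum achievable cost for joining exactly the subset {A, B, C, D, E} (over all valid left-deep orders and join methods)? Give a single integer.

16460

Selinger DP over subsets of {A,B,C,D,E}:
  {C}: scan cost=250, card=250
  {D}: scan cost=150, card=150
  {A}: scan cost=60, card=60
  {B}: scan cost=250, card=250
  {E}: scan cost=200, card=200
  {CD}: card=750; try (D,hash)→2900, (D,nl_idx)→3000, (C,merge)→3750, (D,merge)→3850, (C,hash)→4300, (C,nl)→37650 …(+1); best=2900 via (D,hash)
  {AC}: card=60; try (A,hash)→1220, (C,merge)→2730, (A,merge)→2920, (C,hash)→4120, (C,nl)→15060, (A,nl)→15250; best=1220 via (A,hash)
  {BC}: card=31250; try (C,hash)→4500, (B,hash)→4500, (C,merge)→4750, (B,merge)→4750, (B,nl_idx)→33500, (C,nl)→62750 …(+1); best=4500 via (C,hash)
  {CE}: card=10000; try (E,hash)→3700, (C,merge)→4250, (E,merge)→4300, (C,hash)→4400, (E,nl_idx)→12250, (C,nl)→50200 …(+1); best=3700 via (E,hash)
  {ACD}: card=180; try (D,nl_idx)→1880, (D,merge)→2990, (D,hash)→3680, (A,hash)→4370, (D,nl)→10220, (A,merge)→11570 …(+1); best=1880 via (D,nl_idx)
  {BCD}: card=93750; try (B,hash)→7650, (B,merge)→13400, (D,hash)→38150, (B,nl_idx)→102650, (B,nl)→190400, (D,nl_idx)→348250 …(+2); best=7650 via (B,hash)
  {CDE}: card=30000; try (E,hash)→6850, (E,merge)→12950, (D,hash)→16100, (E,nl_idx)→38900, (D,nl_idx)→113700, (E,nl)→152900 …(+2); best=6850 via (E,hash)
  {ABC}: card=7500; try (B,merge)→3890, (B,hash)→5280, (B,nl_idx)→9200, (B,nl)→16220, (A,hash)→36470, (A,merge)→504920 …(+1); best=3890 via (B,merge)
  {ACE}: card=2400; try (E,merge)→3440, (E,nl_idx)→4100, (E,hash)→4480, (E,nl)→13220, (A,hash)→14420, (A,merge)→154120 …(+1); best=3440 via (E,merge)
  {BCE}: card=1250000; try (B,hash)→17700, (E,hash)→38950, (B,merge)→155950, (E,merge)→506300, (B,nl_idx)→1333700, (E,nl_idx)→1504500 …(+2); best=17700 via (B,hash)
  {ABCD}: card=22500; try (B,merge)→5750, (B,hash)→6060, (D,hash)→13790, (B,nl_idx)→25820, (B,nl)→46880, (D,nl_idx)→86390 …(+5); best=5750 via (B,merge)
  {ACDE}: card=7200; try (E,hash)→5260, (E,merge)→5300, (D,hash)→8240, (E,nl_idx)→10520, (D,nl_idx)→29840, (D,merge)→35990 …(+5); best=5260 via (E,hash)
  {BCDE}: card=3750000; try (B,hash)→40850, (E,hash)→104600, (B,merge)→489100, (D,hash)→1270100, (E,merge)→1696950, (B,nl_idx)→3996850 …(+6); best=40850 via (B,hash)
  {ABCE}: card=300000; try (B,hash)→9840, (E,hash)→14590, (B,merge)→36890, (E,merge)→110690, (B,nl_idx)→322640, (E,nl_idx)→363890 …(+5); best=9840 via (B,hash)
  {ABCDE}: card=900000; try (B,hash)→16460, (E,hash)→31450, (B,merge)→108310, (D,hash)→312240, (E,merge)→367550, (B,nl_idx)→962860 …(+9); best=16460 via (B,hash)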